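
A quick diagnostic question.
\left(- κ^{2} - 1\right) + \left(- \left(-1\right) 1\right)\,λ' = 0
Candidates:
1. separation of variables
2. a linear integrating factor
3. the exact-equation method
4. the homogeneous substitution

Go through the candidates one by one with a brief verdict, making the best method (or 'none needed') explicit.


Technique: no special technique — with λ absent the equation is not coupled at all: direct integration in κ.
- separation of variables: separation is only trivially available — with the unknown absent from the slope this is a direct integration, not a separation problem.
- a linear integrating factor: the linear template holds only trivially here (the unknown is absent, so the coefficient is zero) — the method is not the natural label.
- the exact-equation method: with the unknown absent from both coefficients, the cross-partial test holds emptily — nothing for the exact method to work on.
- the homogeneous substitution — the slope is not a function of the ratio of the variables alone.


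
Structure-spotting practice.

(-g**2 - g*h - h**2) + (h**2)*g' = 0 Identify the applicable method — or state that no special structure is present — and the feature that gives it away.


Verdict: the homogeneous substitution — scaling h and g together leaves the slope fixed — it depends only on g/h, so substitute the ratio.


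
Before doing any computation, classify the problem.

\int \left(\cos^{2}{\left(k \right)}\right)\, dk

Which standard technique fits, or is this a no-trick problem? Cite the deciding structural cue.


Best approach: a trigonometric identity — \cos^{2}{\left(k \right)} is an even power — the power-reduction identity rewrites it into first-degree cosines.


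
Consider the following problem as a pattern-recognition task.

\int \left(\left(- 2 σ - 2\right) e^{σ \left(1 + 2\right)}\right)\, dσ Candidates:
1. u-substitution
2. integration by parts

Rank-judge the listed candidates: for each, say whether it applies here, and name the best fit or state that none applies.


Verdict: integration by parts — the integrand splits as - 2 σ - 2 times e^{σ \left(1 + 2\right)} — repeatedly differentiating the polynomial part kills it, which is the parts ladder.
- u-substitution: no subexpression of the integrand serves as a whole-integral substitution inner — individual terms may offer their own, but none carries its derivative as a factor of the full integrand; a working change of variable would have to be constructed from outside the expression.
- integration by parts: yes, a natural case for it.


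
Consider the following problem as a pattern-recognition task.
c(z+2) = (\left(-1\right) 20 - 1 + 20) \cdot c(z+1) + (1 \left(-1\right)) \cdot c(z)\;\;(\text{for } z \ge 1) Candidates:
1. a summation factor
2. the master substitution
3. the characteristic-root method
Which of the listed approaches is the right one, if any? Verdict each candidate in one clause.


Diagnosis: the characteristic-root method — every coefficient is a fixed number and the forcing is zero — substitute r^z and read off the root equation.
- a summation factor — a summation factor telescopes one-step recursions; this one carries higher-order memory.
- the master substitution — with no divided-index recursive call, reindexing by powers of a base buys nothing.
- the characteristic-root method: yes — fits the structure here.


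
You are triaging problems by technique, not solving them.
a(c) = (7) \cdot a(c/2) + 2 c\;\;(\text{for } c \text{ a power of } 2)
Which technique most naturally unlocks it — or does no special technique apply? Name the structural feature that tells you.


Best approach: the master substitution — the argument contracts 2-fold per step: reindex c exponentially and solve the linear recurrence in the new index.


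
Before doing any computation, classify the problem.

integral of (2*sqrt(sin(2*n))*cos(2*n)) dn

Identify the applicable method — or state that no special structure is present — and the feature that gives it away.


Best approach: u-substitution — viewed as a product, the integrand is a composition evaluated at sin(2*n) times (a constant multiple of) that inner expression's derivative, so u = sin(2*n) makes it elementary.


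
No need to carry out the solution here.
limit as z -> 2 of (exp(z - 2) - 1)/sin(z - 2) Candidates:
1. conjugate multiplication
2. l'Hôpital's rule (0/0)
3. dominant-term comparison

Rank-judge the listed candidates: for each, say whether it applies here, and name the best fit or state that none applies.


Diagnosis: l'Hôpital's rule (0/0) — plug in 2: top and bottom both hit zero, so differentiate each and retry. One could equally expand both pieces locally and compare leading terms; the rule does that in one stroke.
- conjugate multiplication — multiplying by a conjugate would not remove any indeterminacy here.
- l'Hôpital's rule (0/0): applies; the problem has the shape this method handles.
- dominant-term comparison: leading-power comparison does not apply to this form.


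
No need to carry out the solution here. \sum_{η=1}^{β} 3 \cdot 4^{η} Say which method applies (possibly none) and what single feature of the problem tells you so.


Diagnosis: the geometric series formula — the ratio of consecutive terms is the constant 4, independent of the index — a geometric sum.


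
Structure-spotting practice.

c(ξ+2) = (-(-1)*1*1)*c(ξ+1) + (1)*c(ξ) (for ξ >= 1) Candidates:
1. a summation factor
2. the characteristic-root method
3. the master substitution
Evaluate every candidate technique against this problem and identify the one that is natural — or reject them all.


Best approach: the characteristic-root method — linear, homogeneous, constant coefficients: solutions of the form r^ξ exist — find the roots of the characteristic polynomial.
- a summation factor: a summation factor telescopes one-step recursions; this one carries higher-order memory.
- the characteristic-root method — yes — fits the structure here.
- the master substitution: the recursion steps by a constant offset, so exponential reindexing is pointless.


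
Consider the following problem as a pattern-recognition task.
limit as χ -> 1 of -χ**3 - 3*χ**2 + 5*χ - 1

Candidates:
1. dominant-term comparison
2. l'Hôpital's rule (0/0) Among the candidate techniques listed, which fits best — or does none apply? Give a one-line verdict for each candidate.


Verdict: no special technique — the expression is continuous at 1 — substitute and evaluate; no indeterminate form appears.
- dominant-term comparison: this limit is not decided by comparing leading-term growth at infinity.
- l'Hôpital's rule (0/0): substituting the point gives a finite value outright — there is no indeterminate clash to repair.


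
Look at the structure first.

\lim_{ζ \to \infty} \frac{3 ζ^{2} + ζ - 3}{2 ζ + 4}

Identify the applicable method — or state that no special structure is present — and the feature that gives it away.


Best approach: dominant-term comparison — as ζ grows, only the highest-degree terms matter — compare leading terms and read the limit off. As a single quotient, the ∞/∞ shape would yield to repeated differentiation as well — the growth comparison gets there in one look.


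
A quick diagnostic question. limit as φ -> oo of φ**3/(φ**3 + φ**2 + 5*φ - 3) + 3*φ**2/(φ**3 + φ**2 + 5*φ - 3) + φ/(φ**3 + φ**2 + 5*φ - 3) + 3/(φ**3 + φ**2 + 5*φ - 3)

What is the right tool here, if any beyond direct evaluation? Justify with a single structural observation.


Verdict: dominant-term comparison — divide through by the highest power of φ; every lower-order term dies and the dominant terms decide the limit. l'Hôpital's at-infinity variant applies to the expression viewed as a single quotient; the leading-term comparison is the direct route.


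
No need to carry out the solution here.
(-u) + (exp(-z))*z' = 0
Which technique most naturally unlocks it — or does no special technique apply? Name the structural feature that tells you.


Method: separation of variables — solved for the derivative, the right side splits multiplicatively into a function of each variable alone — divide and integrate each side. One could also solve this as an exact equation; with each coefficient in its own variable, separating is the same work with fewer steps.


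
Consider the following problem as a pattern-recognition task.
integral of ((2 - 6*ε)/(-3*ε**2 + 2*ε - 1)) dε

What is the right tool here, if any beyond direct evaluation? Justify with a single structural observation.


Best approach: u-substitution — structure check: outer function, inner expression -3*ε**2 + 2*ε - 1, inner derivative as a factor — the classic u = -3*ε**2 + 2*ε - 1 pattern.


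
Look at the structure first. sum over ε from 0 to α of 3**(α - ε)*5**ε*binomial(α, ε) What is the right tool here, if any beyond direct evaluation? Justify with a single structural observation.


Diagnosis: the binomial theorem — the summand is term ε of a binomial expansion in 5 and 3; the whole sum is a single power.


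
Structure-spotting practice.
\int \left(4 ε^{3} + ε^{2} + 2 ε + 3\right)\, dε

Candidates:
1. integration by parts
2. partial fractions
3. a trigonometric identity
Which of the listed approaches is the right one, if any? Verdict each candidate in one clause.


Technique: no special technique — every term is a constant multiple of a power of ε; term-wise power-rule integration needs no preliminary transformation.
- integration by parts: splitting off a factor buys nothing — the integrand integrates directly without parts.
- partial fractions — there is no rational-function structure to decompose.
- a trigonometric identity: with no trigonometric functions present, identity rewriting has no target.


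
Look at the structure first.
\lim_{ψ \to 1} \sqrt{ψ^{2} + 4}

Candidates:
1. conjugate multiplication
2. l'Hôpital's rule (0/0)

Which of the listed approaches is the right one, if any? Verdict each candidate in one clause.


Diagnosis: no special technique — the expression is continuous at the evaluation point — substitute directly; no indeterminate form appears.
- conjugate multiplication: there is no infinity-minus-infinity radical difference to rationalize.
- l'Hôpital's rule (0/0): evaluation at the point is determinate, so the rule has nothing to repair.


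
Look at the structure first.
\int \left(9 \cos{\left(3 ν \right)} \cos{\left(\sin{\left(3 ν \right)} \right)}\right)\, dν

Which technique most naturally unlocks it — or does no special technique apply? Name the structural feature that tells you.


Verdict: u-substitution — structure check: outer function, inner expression \sin{\left(3 ν \right)}, inner derivative as a factor — the classic u = \sin{\left(3 ν \right)} pattern.


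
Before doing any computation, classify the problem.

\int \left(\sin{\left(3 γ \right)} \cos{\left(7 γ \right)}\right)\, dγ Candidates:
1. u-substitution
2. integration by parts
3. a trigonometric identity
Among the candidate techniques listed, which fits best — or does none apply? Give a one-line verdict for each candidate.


Method: a trigonometric identity — split \sin{\left(3 γ \right)} \cos{\left(7 γ \right)} with the angle-addition identities: the resulting sum integrates term by term.
- u-substitution: no subexpression of the integrand pairs with its own derivative as a factor — individual terms may offer their own substitutions, but any change of variable covering the whole integral would have to be constructed from outside the expression.
- integration by parts — not the fit here: there is no polynomial factor to ladder down — parts can still close the trigonometric product by recursion, though the identity rewrite is the direct route.
- a trigonometric identity: a fit — the right tool for this form.


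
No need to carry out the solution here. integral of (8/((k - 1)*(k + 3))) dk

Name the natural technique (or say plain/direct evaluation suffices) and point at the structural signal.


Best approach: partial fractions — the bottom factors while the top stays lower-degree — split into simple fractions and integrate piece by piece.


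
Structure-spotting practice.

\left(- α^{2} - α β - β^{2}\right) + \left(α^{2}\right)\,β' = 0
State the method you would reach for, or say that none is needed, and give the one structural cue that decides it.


Method: the homogeneous substitution — the slope's numerator and denominator share total degree; set v = β/α and the equation drops to separable form.


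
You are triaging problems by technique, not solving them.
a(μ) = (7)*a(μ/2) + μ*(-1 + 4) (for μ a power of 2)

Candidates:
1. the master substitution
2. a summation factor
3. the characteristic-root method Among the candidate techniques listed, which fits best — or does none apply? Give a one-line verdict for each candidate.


Diagnosis: the master substitution — the call at μ/2 makes this multiplicative recursion; the master-style substitution converts it to additive.
- the master substitution: a fit — the right tool for this form.
- a summation factor: the recursion divides its index rather than shifting it — there is no previous-term chain for a summation factor to telescope.
- the characteristic-root method — the recursion divides its index rather than shifting it — outside the constant-shift family the root method covers.


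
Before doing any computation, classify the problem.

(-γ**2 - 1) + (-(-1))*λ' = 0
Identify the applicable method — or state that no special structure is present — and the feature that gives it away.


Technique: no special technique — solved for the derivative, no λ appears — this is antidifferentiation in γ wearing ODE clothing.


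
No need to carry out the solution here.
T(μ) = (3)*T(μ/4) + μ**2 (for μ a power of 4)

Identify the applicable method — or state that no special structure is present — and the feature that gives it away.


Technique: the master substitution — the recursive call is at index μ/4 rather than a shift, a divide-and-conquer shape — substituting μ = 4^m linearizes it.


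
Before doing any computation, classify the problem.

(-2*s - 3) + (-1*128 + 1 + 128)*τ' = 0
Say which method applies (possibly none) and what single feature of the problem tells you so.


Technique: no special technique — solved for the derivative, no τ appears — this is antidifferentiation in s wearing ODE clothing.


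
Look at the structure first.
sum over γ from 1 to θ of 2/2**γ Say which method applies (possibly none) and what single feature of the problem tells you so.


Method: the geometric series formula — consecutive terms stand in a fixed index-free ratio — the geometric sum formula closes it.


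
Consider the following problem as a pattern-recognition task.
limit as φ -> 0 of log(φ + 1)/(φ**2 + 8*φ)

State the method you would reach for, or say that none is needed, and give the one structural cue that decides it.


Best approach: l'Hôpital's rule (0/0) — numerator and denominator both vanish at 0 — a genuine 0/0 form, which is exactly when l'Hôpital applies. A local series expansion at the point resolves it as well; the rule is the packaged version of that step.


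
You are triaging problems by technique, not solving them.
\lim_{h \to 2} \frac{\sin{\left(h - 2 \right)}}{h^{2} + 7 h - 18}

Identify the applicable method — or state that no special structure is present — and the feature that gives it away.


Verdict: l'Hôpital's rule (0/0) — both numerator and denominator vanish at 2: the genuine 0/0 indeterminate that l'Hôpital exists for. A first-order expansion at the point is an equally standard path; the rule packages it.


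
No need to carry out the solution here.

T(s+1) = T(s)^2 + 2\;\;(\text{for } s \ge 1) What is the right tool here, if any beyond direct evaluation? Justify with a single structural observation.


Verdict: no special technique — a nonlinear dependence on earlier terms breaks linearity, and with it every superposition-based closed form.


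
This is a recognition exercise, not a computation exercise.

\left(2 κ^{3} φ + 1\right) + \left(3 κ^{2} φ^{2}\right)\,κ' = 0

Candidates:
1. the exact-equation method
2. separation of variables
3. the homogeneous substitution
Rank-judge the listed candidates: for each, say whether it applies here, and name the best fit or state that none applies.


Best approach: the exact-equation method — checking ∂/∂κ of 2 κ^{3} φ + 1 against ∂/∂φ of 3 κ^{2} φ^{2}: they match — the equation is exact as it stands.
- the exact-equation method: yes — fits the structure here.
- separation of variables — no algebra isolates the independent variable on one side and the unknown on the other.
- the homogeneous substitution: rescaling both variables together changes the slope, so no ratio substitution collapses it.


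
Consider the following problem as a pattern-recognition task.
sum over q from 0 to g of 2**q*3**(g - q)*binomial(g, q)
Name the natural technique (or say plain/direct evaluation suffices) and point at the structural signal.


Best approach: the binomial theorem — binomial coefficients against complementary powers of 2 and 3: recognize the binomial expansion and resum.


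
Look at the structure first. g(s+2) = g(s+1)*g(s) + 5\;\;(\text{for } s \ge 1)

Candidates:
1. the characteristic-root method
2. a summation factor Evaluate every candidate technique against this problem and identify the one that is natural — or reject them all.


Best approach: no special technique — nonlinear feedback in the recursion rules out every root- or factor-based technique.
- the characteristic-root method — nonlinearity rules out exponential-mode superposition from the start.
- a summation factor: no summation factor applies — the rule is not linear in the sequence values.


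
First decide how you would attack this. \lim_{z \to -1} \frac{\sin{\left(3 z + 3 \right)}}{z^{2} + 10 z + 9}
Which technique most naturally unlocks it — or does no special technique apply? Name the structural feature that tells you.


Technique: l'Hôpital's rule (0/0) — both numerator and denominator vanish at -1: the genuine 0/0 indeterminate that l'Hôpital exists for. One could equally expand both pieces locally and compare leading terms; the rule does that in one stroke.


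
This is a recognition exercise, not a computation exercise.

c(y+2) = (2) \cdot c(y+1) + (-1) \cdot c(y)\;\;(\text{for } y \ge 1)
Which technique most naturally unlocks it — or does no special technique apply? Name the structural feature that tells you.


Technique: the characteristic-root method — fixed numeric weights on consecutive terms and no forcing term added: the root method in its home territory.


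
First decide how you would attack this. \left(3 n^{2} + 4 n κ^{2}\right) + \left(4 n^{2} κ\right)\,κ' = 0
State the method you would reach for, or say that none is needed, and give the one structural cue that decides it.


Method: the exact-equation method — checking ∂/∂κ of 3 n^{2} + 4 n κ^{2} against ∂/∂n of 4 n^{2} κ: they match — the equation is exact as it stands.


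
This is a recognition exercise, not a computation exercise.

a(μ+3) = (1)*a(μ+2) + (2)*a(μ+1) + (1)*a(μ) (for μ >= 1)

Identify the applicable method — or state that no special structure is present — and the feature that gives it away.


Method: the characteristic-root method — because shifting μ leaves the equation's coefficients unchanged, exponential trials reduce it to algebra.


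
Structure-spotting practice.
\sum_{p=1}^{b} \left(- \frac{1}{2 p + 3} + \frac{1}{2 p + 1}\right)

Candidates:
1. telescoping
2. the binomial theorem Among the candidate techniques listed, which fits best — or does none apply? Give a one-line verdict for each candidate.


Diagnosis: telescoping — the piece each term subtracts is \frac{1}{2 p + 1} advanced by one index, and it reappears with a plus sign leading the following term — the sum collapses to its boundary terms.
- telescoping: applicable, and directly so.
- the binomial theorem — the summand does not match any term pattern of an expanded binomial power.


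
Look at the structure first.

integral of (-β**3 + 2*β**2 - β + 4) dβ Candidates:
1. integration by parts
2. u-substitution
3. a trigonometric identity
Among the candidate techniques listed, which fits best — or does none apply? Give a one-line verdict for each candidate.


Method: no special technique — nothing composite, nothing rational, nothing trigonometric — each constant-multiple power of β integrates by the power rule alone.
- integration by parts — splitting off a factor buys nothing — the integrand integrates directly without parts.
- u-substitution: no substitution does more than relabel what direct integration already handles.
- a trigonometric identity: no sine or cosine appears, so there is nothing for a trigonometric identity to act on.


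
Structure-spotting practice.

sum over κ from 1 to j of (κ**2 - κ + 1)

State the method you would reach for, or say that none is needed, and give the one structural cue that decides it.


Method: no special technique — no cancellation, no constant ratio, no binomial weights — just polynomial terms summed directly.


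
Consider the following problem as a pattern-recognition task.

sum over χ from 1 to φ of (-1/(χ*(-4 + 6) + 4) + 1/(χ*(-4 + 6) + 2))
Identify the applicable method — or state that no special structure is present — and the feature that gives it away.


Technique: telescoping — each term adds 1/(χ*(-4 + 6) + 2) and subtracts the same expression advanced one index; that subtracted piece cancels against the next term's added copy — only the boundary terms survive.


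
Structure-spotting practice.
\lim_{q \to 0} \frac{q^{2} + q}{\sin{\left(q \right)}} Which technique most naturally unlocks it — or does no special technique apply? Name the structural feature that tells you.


Best approach: l'Hôpital's rule (0/0) — both numerator and denominator vanish at 0: the genuine 0/0 indeterminate that l'Hôpital exists for. Expanding numerator and denominator to first order gives the same value — the rule automates exactly that.


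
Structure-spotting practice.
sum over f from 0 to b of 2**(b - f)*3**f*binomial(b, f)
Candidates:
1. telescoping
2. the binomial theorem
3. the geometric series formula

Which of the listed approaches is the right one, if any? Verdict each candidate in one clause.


Diagnosis: the binomial theorem — the summand is term f of a binomial expansion in 3 and 2; the whole sum is a single power.
- telescoping — writing out consecutive terms as given produces no pairwise cancellation.
- the binomial theorem: applicable, and directly so.
- the geometric series formula — the term-to-term ratio drifts with the index — the one thing the geometric formula cannot absorb.


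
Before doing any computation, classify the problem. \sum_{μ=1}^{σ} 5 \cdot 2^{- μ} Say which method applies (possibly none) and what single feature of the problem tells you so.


Verdict: the geometric series formula — consecutive terms stand in a fixed index-free ratio — the geometric sum formula closes it.


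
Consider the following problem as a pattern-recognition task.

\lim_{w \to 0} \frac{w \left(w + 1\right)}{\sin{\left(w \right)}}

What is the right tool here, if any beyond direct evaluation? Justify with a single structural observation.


Technique: l'Hôpital's rule (0/0) — the 0/0 form at 0 is the signature situation for l'Hôpital's rule. One could equally expand both pieces locally and compare leading terms; the rule does that in one stroke.


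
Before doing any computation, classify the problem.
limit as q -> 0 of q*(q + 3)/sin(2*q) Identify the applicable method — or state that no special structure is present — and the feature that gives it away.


Verdict: l'Hôpital's rule (0/0) — plug in 0: top and bottom both hit zero, so differentiate each and retry. A first-order expansion at the point is an equally standard path; the rule packages it.


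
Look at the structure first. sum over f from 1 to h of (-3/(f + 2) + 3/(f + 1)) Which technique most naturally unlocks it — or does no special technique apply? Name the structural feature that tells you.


Method: telescoping — the generic term is a one-step difference of 3/(f + 1), so partial sums shortcut to endpoint evaluation.


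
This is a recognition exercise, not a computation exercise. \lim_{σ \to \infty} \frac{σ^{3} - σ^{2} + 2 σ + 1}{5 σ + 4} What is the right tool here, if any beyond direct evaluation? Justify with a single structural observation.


Diagnosis: dominant-term comparison — as σ grows, only the highest-degree terms matter — compare leading terms and read the limit off. Viewed as a single quotient this is an ∞/∞ form — an at-infinity application of l'Hôpital's rule would also resolve it; comparing leading growth reads the answer without differentiating.


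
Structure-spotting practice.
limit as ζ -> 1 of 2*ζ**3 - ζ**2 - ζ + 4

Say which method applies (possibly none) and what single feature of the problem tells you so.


Best approach: no special technique — nothing blocks direct substitution at 1: plug in and finish.


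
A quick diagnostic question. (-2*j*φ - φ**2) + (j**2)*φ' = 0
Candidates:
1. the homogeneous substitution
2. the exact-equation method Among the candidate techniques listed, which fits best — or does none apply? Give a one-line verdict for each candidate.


Diagnosis: the homogeneous substitution — the slope's numerator and denominator have matching total degree, so it depends only on φ/j and the ratio substitution collapses it. A Bernoulli substitution is a fair alternative on this equation directly; the homogeneous reading takes it as given.
- the homogeneous substitution: applies; the problem has the shape this method handles.
- the exact-equation method — exactness fails on the nose — the mixed partials do not match.


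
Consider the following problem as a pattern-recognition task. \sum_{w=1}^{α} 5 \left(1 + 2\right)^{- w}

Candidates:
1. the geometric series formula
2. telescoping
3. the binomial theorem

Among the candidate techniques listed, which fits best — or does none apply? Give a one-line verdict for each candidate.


Best approach: the geometric series formula — consecutive terms stand in a fixed index-free ratio — the geometric sum formula closes it.
- the geometric series formula — a fit — the right tool for this form.
- telescoping: neither a shifted-difference shape nor integer-spaced poles are present.
- the binomial theorem: the terms lack the binomial-coefficient-weighted complementary-power pattern of an expansion.


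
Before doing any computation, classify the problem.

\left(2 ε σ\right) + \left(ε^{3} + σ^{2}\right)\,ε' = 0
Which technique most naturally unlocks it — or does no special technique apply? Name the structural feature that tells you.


Verdict: the exact-equation method — 2 ε σ and ε^{3} + σ^{2} pass the exactness check on the nose, so no integrating factor in σ or ε is needed at all.


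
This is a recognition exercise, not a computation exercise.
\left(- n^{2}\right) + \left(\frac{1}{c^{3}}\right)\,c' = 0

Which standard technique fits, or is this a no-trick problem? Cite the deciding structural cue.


Verdict: separation of variables — one side of the product carries the independent variable, the other the unknown — the textbook separation shape. One could also solve this as an exact equation; with each coefficient in its own variable, separating is the same work with fewer steps.


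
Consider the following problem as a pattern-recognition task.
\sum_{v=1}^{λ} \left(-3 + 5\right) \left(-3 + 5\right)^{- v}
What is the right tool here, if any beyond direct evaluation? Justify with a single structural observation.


Diagnosis: the geometric series formula — consecutive terms stand in a fixed index-free ratio — the geometric sum formula closes it.


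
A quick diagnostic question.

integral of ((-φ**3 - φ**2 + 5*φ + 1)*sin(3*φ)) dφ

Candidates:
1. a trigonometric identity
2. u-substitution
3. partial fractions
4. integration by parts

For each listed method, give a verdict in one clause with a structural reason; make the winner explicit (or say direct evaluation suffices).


Verdict: integration by parts — a polynomial factor -φ**3 - φ**2 + 5*φ + 1 multiplies sin(3*φ); differentiating -φ**3 - φ**2 + 5*φ + 1 lowers its degree while sin(3*φ) integrates cleanly, so parts wins.
- a trigonometric identity — there is no trigonometric structure whose rewriting would simplify the integrand.
- u-substitution — no subexpression of the integrand pairs with its own derivative as a factor — individual terms may offer their own substitutions, but any change of variable covering the whole integral would have to be constructed from outside the expression.
- partial fractions: the expression is not a ratio of polynomials that decomposes further.
- integration by parts: applicable, and directly so.


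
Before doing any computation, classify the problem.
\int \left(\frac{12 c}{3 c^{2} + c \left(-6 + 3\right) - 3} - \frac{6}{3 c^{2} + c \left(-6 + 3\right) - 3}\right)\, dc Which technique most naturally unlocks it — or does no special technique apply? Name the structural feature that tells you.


Technique: u-substitution — collected, the integrand has one factor that is, up to a constant, the derivative of an inner expression the rest depends on — substitute for that inner expression.


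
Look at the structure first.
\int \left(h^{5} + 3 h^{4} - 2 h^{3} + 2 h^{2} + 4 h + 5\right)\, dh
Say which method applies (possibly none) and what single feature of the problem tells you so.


Technique: no special technique — every term is a constant multiple of a power of h; term-wise power-rule integration needs no preliminary transformation.


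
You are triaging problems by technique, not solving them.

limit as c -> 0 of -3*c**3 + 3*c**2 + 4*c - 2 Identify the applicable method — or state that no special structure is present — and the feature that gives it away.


Best approach: no special technique — the expression is continuous at the evaluation point — substitute directly; no indeterminate form appears.


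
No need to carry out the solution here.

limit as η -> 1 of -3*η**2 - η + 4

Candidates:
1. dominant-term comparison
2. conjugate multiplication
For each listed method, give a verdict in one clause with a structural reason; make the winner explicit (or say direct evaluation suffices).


Verdict: no special technique — the expression is continuous at the evaluation point — substitute directly; no indeterminate form appears.
- dominant-term comparison: no dominant-degree comparison decides it.
- conjugate multiplication: no difference of divergent radicals appears, so rationalizing has nothing to cancel.


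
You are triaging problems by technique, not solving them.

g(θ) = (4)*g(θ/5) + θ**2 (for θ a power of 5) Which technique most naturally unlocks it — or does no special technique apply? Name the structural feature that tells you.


Diagnosis: the master substitution — the recursive call is at index θ/5 rather than a shift, a divide-and-conquer shape — substituting θ = 5^m linearizes it.


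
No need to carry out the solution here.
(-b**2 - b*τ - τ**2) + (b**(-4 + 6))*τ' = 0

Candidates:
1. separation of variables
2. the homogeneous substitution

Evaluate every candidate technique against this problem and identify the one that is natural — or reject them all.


Method: the homogeneous substitution — scaling b and τ together leaves the slope fixed — it depends only on τ/b, so substitute the ratio.
- separation of variables — the two dependences do not factor apart.
- the homogeneous substitution: applies; the problem has the shape this method handles.


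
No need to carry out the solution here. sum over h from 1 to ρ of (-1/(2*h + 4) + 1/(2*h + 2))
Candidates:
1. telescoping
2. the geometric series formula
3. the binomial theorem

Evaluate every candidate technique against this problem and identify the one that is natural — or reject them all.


Method: telescoping — spot the paired structure — each term adds 1/(2*h + 2) and subtracts its successor value, which the next term restores: the definition of a telescoping chain.
- telescoping: a fit — the right tool for this form.
- the geometric series formula — consecutive terms are not related by a fixed multiplier.
- the binomial theorem: the terms lack the binomial-coefficient-weighted complementary-power pattern of an expansion.


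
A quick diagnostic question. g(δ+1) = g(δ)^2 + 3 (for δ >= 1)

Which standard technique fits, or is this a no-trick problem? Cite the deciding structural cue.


Method: no special technique — nonlinear feedback in the recursion rules out every root- or factor-based technique.


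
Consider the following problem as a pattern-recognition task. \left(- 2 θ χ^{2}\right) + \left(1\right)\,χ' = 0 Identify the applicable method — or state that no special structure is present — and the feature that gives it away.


Method: separation of variables — one side of the product carries the independent variable, the other the unknown — the textbook separation shape.


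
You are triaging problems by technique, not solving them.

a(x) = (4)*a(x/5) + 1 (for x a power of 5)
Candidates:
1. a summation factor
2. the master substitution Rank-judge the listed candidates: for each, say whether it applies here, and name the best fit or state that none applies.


Diagnosis: the master substitution — divide-the-index recursion (x/5 inside the call) straightens out once the index is rewritten as 5^m.
- a summation factor: a divided-index call is outside the fixed-shift first-order family a summation factor normalizes.
- the master substitution: applies; the problem has the shape this method handles.


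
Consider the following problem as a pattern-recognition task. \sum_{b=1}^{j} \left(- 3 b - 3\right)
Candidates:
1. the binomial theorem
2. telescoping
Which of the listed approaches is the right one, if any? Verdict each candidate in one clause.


Verdict: no special technique — no cancellation, no constant ratio, no binomial weights — just polynomial terms summed directly.
- the binomial theorem: the summand does not match any term pattern of an expanded binomial power.
- telescoping — the summand is not presented as a shifted difference — a telescoping rewrite may exist, but the displayed structure does not offer one.


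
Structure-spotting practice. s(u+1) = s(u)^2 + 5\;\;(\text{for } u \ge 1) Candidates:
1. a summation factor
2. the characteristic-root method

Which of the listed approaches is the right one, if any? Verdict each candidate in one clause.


Best approach: no special technique — the map from one term to the next is curved, not linear, so linear closed-form machinery does not attach.
- a summation factor — no summation factor applies — the rule is not linear in the sequence values.
- the characteristic-root method — nonlinearity rules out exponential-mode superposition from the start.


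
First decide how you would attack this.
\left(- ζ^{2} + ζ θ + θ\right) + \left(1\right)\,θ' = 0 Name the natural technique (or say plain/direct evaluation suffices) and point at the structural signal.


Verdict: a linear integrating factor — linear in the unknown with genuine forcing: multiply through by the exponential of the integrated coefficient and the left side closes into one derivative.


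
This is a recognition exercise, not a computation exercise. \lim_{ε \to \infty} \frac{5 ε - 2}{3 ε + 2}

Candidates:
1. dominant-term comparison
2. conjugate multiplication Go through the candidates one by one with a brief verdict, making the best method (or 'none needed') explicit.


Method: dominant-term comparison — as ε grows, only the highest-degree terms matter — compare leading terms and read the limit off.
- dominant-term comparison — yes — fits the structure here.
- conjugate multiplication — multiplying by a conjugate would not remove any indeterminacy here.


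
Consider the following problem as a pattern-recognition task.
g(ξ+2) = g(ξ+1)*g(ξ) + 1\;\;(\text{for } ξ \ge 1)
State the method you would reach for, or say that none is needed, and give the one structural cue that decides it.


Method: no special technique — this one you iterate or analyze qualitatively: the nonlinearity defeats linear solution methods.


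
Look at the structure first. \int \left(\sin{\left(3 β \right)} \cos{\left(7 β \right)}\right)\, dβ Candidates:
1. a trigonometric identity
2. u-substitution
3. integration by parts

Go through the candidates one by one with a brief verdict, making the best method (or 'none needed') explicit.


Diagnosis: a trigonometric identity — split \sin{\left(3 β \right)} \cos{\left(7 β \right)} with the angle-addition identities: the resulting sum integrates term by term.
- a trigonometric identity: yes, a natural case for it.
- u-substitution: no subexpression of the integrand serves as a whole-integral substitution inner — individual terms may offer their own, but none carries its derivative as a factor of the full integrand; a working change of variable would have to be constructed from outside the expression.
- integration by parts — not the fit here: there is no polynomial factor to ladder down — parts can still close the trigonometric product by recursion, though the identity rewrite is the direct route.


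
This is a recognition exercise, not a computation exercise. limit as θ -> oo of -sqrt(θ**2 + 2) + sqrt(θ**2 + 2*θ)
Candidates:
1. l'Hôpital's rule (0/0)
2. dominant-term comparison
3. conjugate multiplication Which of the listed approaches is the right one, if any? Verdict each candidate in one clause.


Method: conjugate multiplication — sqrt(θ**2 + 2*θ) and sqrt(θ**2 + 2) both blow up, but their difference is tame once the conjugate rationalizes it.
- l'Hôpital's rule (0/0): no quotient structure at all: the clash is ∞ minus ∞, which rationalizing converts into a tractable ratio.
- dominant-term comparison — no dominant-degree comparison decides it.
- conjugate multiplication: yes — fits the structure here.


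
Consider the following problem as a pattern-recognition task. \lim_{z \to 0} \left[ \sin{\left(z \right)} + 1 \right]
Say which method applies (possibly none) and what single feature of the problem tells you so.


Diagnosis: no special technique — no zero denominators, no indeterminate clash at 0 — substitute and read off the value.


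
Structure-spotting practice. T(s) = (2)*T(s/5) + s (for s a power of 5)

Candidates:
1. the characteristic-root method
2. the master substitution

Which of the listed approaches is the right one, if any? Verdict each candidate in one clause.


Diagnosis: the master substitution — the argument contracts 5-fold per step: reindex s exponentially and solve the linear recurrence in the new index.
- the characteristic-root method — a divided-index call is not the fixed-shift linear shape that characteristic roots solve.
- the master substitution — applicable, and directly so.


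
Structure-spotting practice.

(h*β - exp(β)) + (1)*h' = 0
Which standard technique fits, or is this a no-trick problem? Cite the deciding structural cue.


Best approach: a linear integrating factor — arrange it as h' + β·h = (the forcing term) and the integrating factor does the rest.


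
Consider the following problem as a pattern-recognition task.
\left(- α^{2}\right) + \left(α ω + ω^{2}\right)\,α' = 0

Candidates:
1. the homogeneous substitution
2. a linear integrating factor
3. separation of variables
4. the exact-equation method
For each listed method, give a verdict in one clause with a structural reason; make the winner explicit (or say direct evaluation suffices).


Diagnosis: the homogeneous substitution — the slope's numerator and denominator have matching total degree, so it depends only on α/ω and the ratio substitution collapses it. Suitably rearranged — at times with the variables' roles exchanged — this doubles as a Bernoulli equation; the homogeneous reading needs no such setup.
- the homogeneous substitution — applicable, and directly so.
- a linear integrating factor — the unknown enters nonlinearly (through a power, a denominator, or a transcendental function), which the linear integrating-factor recipe cannot absorb as-is — any repair would come from a preliminary substitution, not the factor.
- separation of variables: no algebra isolates the independent variable on one side and the unknown on the other.
- the exact-equation method: the cross partial derivatives disagree, so no single potential exists.
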